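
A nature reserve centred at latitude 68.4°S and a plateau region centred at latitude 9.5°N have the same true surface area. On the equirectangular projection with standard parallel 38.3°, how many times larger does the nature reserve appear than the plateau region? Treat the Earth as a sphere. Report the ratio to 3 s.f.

In the equirectangular projection with standard parallel φ₀ = 38.3° (x = Rλ cos φ₀, y = Rφ), meridians are true-scale (h = 1) and the parallel scale is k = cos φ₀ / cos φ.
Areal scale at 68.4°: h·k = 1.000 × 2.132 = 2.132.
Areal scale at 9.5°: h·k = 1.000 × 0.7957 = 0.7957.
Ratio = 2.132/0.7957 ≈ 2.68.

2.68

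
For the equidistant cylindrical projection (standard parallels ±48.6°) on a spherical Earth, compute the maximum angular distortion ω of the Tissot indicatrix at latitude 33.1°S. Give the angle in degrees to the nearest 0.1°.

13.5°

In the equirectangular projection with standard parallel φ₀ = 48.6° (x = Rλ cos φ₀, y = Rφ), meridians are true-scale (h = 1) and the parallel scale is k = cos φ₀ / cos φ.
At 33.1°: h = 1.000, k = 0.7894; principal scales a = 1.000, b = 0.7894.
sin(ω/2) = (a − b)/(a + b) = 0.2106/1.789 = 0.1177, so ω = 2 arcsin(0.1177) ≈ 13.5°.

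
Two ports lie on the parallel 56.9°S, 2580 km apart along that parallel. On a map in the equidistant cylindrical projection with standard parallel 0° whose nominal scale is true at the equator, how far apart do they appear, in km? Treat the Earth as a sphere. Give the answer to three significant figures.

For the equirectangular projection with φ₀ = 0 (plate carrée), h = 1 along meridians and k = sec φ along parallels.
Along the parallel, k = sec 56.9° = 1/0.5461 = 1.831.
Map distance = 2580 × 1.831 ≈ 4720 km.

4720 km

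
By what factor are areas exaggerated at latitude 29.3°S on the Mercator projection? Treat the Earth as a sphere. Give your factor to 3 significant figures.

1.31

Mercator is conformal, so the point scale is isotropic: h = k = sec φ = 1/cos φ.
Areal scale = k² = sec²φ = 1/cos²(29.3°) = 1/0.8721² = 1.315.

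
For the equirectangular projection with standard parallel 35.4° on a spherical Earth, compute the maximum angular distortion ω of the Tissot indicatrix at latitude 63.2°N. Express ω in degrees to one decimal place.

33.4°

In the equirectangular projection with standard parallel φ₀ = 35.4° (x = Rλ cos φ₀, y = Rφ), meridians are true-scale (h = 1) and the parallel scale is k = cos φ₀ / cos φ.
At 63.2°: h = 1.000, k = 1.808; principal scales a = 1.808, b = 1.000.
sin(ω/2) = (a − b)/(a + b) = 0.8079/2.808 = 0.2877, so ω = 2 arcsin(0.2877) ≈ 33.4°.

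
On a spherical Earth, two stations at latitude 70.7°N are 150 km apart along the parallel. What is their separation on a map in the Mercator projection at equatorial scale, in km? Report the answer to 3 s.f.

454 km

Mercator is conformal, so the point scale is isotropic: h = k = sec φ = 1/cos φ.
Along the parallel, k = sec 70.7° = 1/0.3305 = 3.026.
Map distance = 150 × 3.026 ≈ 454 km.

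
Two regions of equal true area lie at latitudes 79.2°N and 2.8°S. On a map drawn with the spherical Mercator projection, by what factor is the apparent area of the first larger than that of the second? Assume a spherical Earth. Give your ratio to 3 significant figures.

28.4

Mercator areal scale is sec²φ.
At 79.2°: sec²(79.2°) = 1/0.1874² = 28.48.
At 2.8°: sec²(2.8°) = 1/0.9988² = 1.002.
Ratio = 28.48/1.002 = cos²(2.8°)/cos²(79.2°) ≈ 28.4.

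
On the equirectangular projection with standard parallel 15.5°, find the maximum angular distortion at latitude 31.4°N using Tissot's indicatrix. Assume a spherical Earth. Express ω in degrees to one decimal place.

6.9°

The equidistant cylindrical projection with φ₀ = 15.5° has h = 1 (meridians true) and k = cos φ₀ / cos φ along parallels.
At 31.4°: h = 1.000, k = 1.129; principal scales a = 1.129, b = 1.000.
sin(ω/2) = (a − b)/(a + b) = 0.1290/2.129 = 0.06058, so ω = 2 arcsin(0.06058) ≈ 6.9°.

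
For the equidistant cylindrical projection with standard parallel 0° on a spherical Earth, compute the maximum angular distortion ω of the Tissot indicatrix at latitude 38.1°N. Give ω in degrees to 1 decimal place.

In the plate carrée (x = Rλ, y = Rφ), meridians are true-scale (h = 1) and parallels are stretched by k = sec φ.
At 38.1°: h = 1.000, k = 1.271; principal scales a = 1.271, b = 1.000.
sin(ω/2) = (a − b)/(a + b) = 0.2708/2.271 = 0.1192, so ω = 2 arcsin(0.1192) ≈ 13.7°.

13.7°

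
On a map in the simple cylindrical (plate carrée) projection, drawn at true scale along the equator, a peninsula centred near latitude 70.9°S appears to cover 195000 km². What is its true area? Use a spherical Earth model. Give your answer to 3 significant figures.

In the plate carrée (x = Rλ, y = Rφ), meridians are true-scale (h = 1) and parallels are stretched by k = sec φ.
Areal scale = h·k = 1 × sec φ; at 70.9°, h = 1.000, k = 3.056, so h·k = 3.056.
True area = apparent / (areal scale) = 195000 / 3.056 ≈ 63800 km².

63800 km²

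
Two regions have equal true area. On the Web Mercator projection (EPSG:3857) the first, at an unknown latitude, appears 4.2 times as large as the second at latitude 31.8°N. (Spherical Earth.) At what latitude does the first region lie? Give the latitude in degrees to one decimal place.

For equal true areas on Mercator, apparent areas scale as sec²φ, so the ratio is cos²φ₂ / cos²φ₁.
cos²φ₂ / cos²φ₁ = 4.2  ⇒  cos φ₁ = cos 31.8° / √4.2 = 0.8499/2.049 = 0.4147.
φ₁ = arccos(0.4147) ≈ 65.5°.

65.5°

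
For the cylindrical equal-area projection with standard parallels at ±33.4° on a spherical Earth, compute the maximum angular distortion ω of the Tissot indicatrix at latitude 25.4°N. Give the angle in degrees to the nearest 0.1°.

Cylindrical equal-area (φ₀ = 33.4°): h = cos φ / cos 33.4° along meridians, k = cos 33.4° / cos φ along parallels; h·k = 1.
At 25.4°: h = 1.082, k = 0.9242; principal scales a = 1.082, b = 0.9242.
sin(ω/2) = (a − b)/(a + b) = 0.1579/2.006 = 0.07868, so ω = 2 arcsin(0.07868) ≈ 9.0°.

9.0°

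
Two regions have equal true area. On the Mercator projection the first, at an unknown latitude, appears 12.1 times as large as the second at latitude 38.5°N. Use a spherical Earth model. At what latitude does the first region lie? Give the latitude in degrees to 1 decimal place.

77.0°

For equal true areas on Mercator, apparent areas scale as sec²φ, so the ratio is cos²φ₂ / cos²φ₁.
cos²φ₂ / cos²φ₁ = 12.1  ⇒  cos φ₁ = cos 38.5° / √12.1 = 0.7826/3.479 = 0.2250.
φ₁ = arccos(0.2250) ≈ 77.0°.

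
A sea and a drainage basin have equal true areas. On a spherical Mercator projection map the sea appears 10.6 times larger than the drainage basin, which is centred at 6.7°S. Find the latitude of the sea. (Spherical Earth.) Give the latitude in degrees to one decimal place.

72.2°

On Mercator, (apparent₁)/(apparent₂) = sec²φ₁ / sec²φ₂ when true areas are equal.
cos²φ₂ / cos²φ₁ = 10.6  ⇒  cos φ₁ = cos 6.7° / √10.6 = 0.9932/3.256 = 0.3050.
φ₁ = arccos(0.3050) ≈ 72.2°.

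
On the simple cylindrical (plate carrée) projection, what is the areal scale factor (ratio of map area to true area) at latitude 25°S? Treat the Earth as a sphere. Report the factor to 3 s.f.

In the plate carrée (x = Rλ, y = Rφ), meridians are true-scale (h = 1) and parallels are stretched by k = sec φ.
Areal scale = h·k = 1 × sec φ; at 25°, h = 1.000, k = 1.103, so h·k = 1.103.

1.10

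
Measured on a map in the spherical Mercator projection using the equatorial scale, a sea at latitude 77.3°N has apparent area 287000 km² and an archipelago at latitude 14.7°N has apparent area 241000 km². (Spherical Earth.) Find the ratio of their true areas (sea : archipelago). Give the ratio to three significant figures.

0.0615

Mercator's areal exaggeration is sec²φ; hence true area = (apparent area) · cos²φ.
True area of sea: 287000 × cos²(77.3°) = 287000 × 0.04833 = 13870 km².
True area of archipelago: 241000 × cos²(14.7°) = 241000 × 0.9356 = 225500 km².
Ratio = 13870 / 225500 ≈ 0.0615.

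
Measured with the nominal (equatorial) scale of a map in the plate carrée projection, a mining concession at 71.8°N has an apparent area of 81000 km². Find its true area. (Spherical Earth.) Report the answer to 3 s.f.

Plate carrée maps x = Rλ, y = Rφ. The meridian scale is h = 1 and the parallel scale is k = 1/cos φ = sec φ.
Areal scale = h·k = 1 × sec φ; at 71.8°, h = 1.000, k = 3.202, so h·k = 3.202.
True area = apparent / (areal scale) = 81000 / 3.202 ≈ 25300 km².

25300 km²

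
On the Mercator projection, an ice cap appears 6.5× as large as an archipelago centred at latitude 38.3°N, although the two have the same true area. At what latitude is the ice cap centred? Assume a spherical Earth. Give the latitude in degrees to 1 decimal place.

Mercator areal scale is sec²φ, so apparent-area ratio = sec²φ₁ / sec²φ₂ = cos²φ₂ / cos²φ₁.
cos²φ₂ / cos²φ₁ = 6.5  ⇒  cos φ₁ = cos 38.3° / √6.5 = 0.7848/2.550 = 0.3078.
φ₁ = arccos(0.3078) ≈ 72.1°.

72.1°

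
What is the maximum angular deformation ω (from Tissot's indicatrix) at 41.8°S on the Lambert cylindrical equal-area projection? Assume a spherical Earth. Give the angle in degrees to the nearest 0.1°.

33.2°

The Lambert cylindrical equal-area projection is the cylindrical equal-area projection with its standard parallel at the equator (φ₀ = 0). For cylindrical equal-area with standard parallel φ₀, h = cos φ / cos φ₀ and k = cos φ₀ / cos φ, so h·k = 1.
At 41.8°: h = 0.7455, k = 1.341; principal scales a = 1.341, b = 0.7455.
sin(ω/2) = (a − b)/(a + b) = 0.5959/2.087 = 0.2856, so ω = 2 arcsin(0.2856) ≈ 33.2°.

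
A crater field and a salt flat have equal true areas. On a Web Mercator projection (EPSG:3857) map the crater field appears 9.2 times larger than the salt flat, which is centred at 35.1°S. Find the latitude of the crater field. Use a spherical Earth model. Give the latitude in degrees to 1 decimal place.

On Mercator, (apparent₁)/(apparent₂) = sec²φ₁ / sec²φ₂ when true areas are equal.
cos²φ₂ / cos²φ₁ = 9.2  ⇒  cos φ₁ = cos 35.1° / √9.2 = 0.8181/3.033 = 0.2697.
φ₁ = arccos(0.2697) ≈ 74.4°.

74.4°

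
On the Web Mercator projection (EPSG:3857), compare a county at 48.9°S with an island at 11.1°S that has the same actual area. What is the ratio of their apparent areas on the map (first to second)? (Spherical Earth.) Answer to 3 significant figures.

2.23

Mercator is conformal with k = sec φ, so areal scale = k² = sec²φ.
At 48.9°: sec²(48.9°) = 1/0.6574² = 2.314.
At 11.1°: sec²(11.1°) = 1/0.9813² = 1.038.
Ratio = 2.314/1.038 = cos²(11.1°)/cos²(48.9°) ≈ 2.23.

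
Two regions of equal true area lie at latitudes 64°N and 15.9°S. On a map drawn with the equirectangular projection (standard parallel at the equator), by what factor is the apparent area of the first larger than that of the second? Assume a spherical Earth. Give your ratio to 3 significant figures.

2.19

Plate carrée maps x = Rλ, y = Rφ. The meridian scale is h = 1 and the parallel scale is k = 1/cos φ = sec φ.
Areal scale at 64°: h·k = 1.000 × 2.281 = 2.281.
Areal scale at 15.9°: h·k = 1.000 × 1.040 = 1.040.
Ratio = 2.281/1.040 ≈ 2.19.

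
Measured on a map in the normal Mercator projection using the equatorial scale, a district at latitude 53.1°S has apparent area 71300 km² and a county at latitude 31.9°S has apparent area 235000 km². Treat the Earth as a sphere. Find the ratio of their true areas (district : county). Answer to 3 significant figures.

0.152

Mercator's areal exaggeration is sec²φ; hence true area = (apparent area) · cos²φ.
True area of district: 71300 × cos²(53.1°) = 71300 × 0.3605 = 25700 km².
True area of county: 235000 × cos²(31.9°) = 235000 × 0.7208 = 169400 km².
Ratio = 25700 / 169400 ≈ 0.152.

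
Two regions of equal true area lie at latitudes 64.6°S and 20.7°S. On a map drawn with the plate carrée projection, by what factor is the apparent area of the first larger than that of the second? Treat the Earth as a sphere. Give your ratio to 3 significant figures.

In the plate carrée (x = Rλ, y = Rφ), meridians are true-scale (h = 1) and parallels are stretched by k = sec φ.
Areal scale at 64.6°: h·k = 1.000 × 2.331 = 2.331.
Areal scale at 20.7°: h·k = 1.000 × 1.069 = 1.069.
Ratio = 2.331/1.069 ≈ 2.18.

2.18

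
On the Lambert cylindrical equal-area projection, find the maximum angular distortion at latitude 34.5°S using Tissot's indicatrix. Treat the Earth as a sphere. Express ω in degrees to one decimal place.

22.0°

The Lambert cylindrical equal-area projection is the cylindrical equal-area projection with its standard parallel at the equator (φ₀ = 0). Cylindrical equal-area (φ₀ = 0°): h = cos φ / cos 0° along meridians, k = cos 0° / cos φ along parallels; h·k = 1.
At 34.5°: h = 0.8241, k = 1.213; principal scales a = 1.213, b = 0.8241.
sin(ω/2) = (a − b)/(a + b) = 0.3893/2.038 = 0.1911, so ω = 2 arcsin(0.1911) ≈ 22.0°.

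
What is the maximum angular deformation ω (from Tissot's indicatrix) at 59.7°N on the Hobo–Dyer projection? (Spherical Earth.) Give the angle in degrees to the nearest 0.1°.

50.2°

Hobo–Dyer is a cylindrical equal-area projection with standard parallels at ±37.5°. A cylindrical equal-area projection with standard parallel φ₀ has meridian scale h = cos φ / cos φ₀ and parallel scale k = cos φ₀ / cos φ (so areas are preserved, h·k = 1).
At 59.7°: h = 0.6359, k = 1.572; principal scales a = 1.572, b = 0.6359.
sin(ω/2) = (a − b)/(a + b) = 0.9365/2.208 = 0.4241, so ω = 2 arcsin(0.4241) ≈ 50.2°.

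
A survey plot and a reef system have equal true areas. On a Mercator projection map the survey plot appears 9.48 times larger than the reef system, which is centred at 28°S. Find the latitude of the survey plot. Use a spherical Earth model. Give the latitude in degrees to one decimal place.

For equal true areas on Mercator, apparent areas scale as sec²φ, so the ratio is cos²φ₂ / cos²φ₁.
cos²φ₂ / cos²φ₁ = 9.48  ⇒  cos φ₁ = cos 28° / √9.48 = 0.8829/3.079 = 0.2868.
φ₁ = arccos(0.2868) ≈ 73.3°.

73.3°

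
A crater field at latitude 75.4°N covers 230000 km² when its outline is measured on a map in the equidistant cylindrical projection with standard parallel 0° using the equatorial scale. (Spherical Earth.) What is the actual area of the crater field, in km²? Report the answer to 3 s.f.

For the equirectangular projection with φ₀ = 0 (plate carrée), h = 1 along meridians and k = sec φ along parallels.
Areal scale = h·k = 1 × sec φ; at 75.4°, h = 1.000, k = 3.967, so h·k = 3.967.
True area = apparent / (areal scale) = 230000 / 3.967 ≈ 58000 km².

58000 km²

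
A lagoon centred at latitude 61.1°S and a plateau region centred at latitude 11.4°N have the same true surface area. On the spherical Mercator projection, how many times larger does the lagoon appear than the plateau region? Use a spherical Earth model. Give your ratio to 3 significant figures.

4.11

On Mercator, area is exaggerated by sec²φ = 1/cos²φ.
At 61.1°: sec²(61.1°) = 1/0.4833² = 4.282.
At 11.4°: sec²(11.4°) = 1/0.9803² = 1.041.
Ratio = 4.282/1.041 = cos²(11.4°)/cos²(61.1°) ≈ 4.11.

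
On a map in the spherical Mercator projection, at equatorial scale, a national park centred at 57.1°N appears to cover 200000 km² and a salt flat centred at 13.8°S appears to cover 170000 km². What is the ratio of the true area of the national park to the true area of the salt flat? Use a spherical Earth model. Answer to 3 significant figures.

0.368

On Mercator the areal scale is sec²φ, so true area = apparent × cos²φ.
True area of national park: 200000 × cos²(57.1°) = 200000 × 0.2950 = 59010 km².
True area of salt flat: 170000 × cos²(13.8°) = 170000 × 0.9431 = 160300 km².
Ratio = 59010 / 160300 ≈ 0.368.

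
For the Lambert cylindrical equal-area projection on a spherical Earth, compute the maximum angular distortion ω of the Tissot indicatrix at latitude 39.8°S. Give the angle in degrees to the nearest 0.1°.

29.9°

The Lambert cylindrical equal-area projection is the cylindrical equal-area projection with its standard parallel at the equator (φ₀ = 0). For cylindrical equal-area with standard parallel φ₀, h = cos φ / cos φ₀ and k = cos φ₀ / cos φ, so h·k = 1.
At 39.8°: h = 0.7683, k = 1.302; principal scales a = 1.302, b = 0.7683.
sin(ω/2) = (a − b)/(a + b) = 0.5333/2.070 = 0.2577, so ω = 2 arcsin(0.2577) ≈ 29.9°.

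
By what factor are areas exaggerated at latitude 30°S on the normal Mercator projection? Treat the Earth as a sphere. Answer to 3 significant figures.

1.33

Mercator is conformal, so the point scale is isotropic: h = k = sec φ = 1/cos φ.
Areal scale = k² = sec²φ = 1/cos²(30°) = 1/0.8660² = 1.333.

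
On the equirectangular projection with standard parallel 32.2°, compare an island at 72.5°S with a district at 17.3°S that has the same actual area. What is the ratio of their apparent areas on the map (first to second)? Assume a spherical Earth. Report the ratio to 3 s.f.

3.18

With standard parallel φ₀ = 32.2°, the equirectangular projection gives x = Rλ cos φ₀, y = Rφ, so h = 1 and k = cos 32.2° / cos φ.
Areal scale at 72.5°: h·k = 1.000 × 2.814 = 2.814.
Areal scale at 17.3°: h·k = 1.000 × 0.8863 = 0.8863.
Ratio = 2.814/0.8863 ≈ 3.18.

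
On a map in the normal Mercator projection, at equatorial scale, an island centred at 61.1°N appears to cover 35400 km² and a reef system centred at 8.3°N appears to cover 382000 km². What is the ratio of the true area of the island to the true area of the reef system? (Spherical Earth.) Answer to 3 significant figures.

On Mercator the areal scale is sec²φ, so true area = apparent × cos²φ.
True area of island: 35400 × cos²(61.1°) = 35400 × 0.2336 = 8268 km².
True area of reef system: 382000 × cos²(8.3°) = 382000 × 0.9792 = 374000 km².
Ratio = 8268 / 374000 ≈ 0.0221.

0.0221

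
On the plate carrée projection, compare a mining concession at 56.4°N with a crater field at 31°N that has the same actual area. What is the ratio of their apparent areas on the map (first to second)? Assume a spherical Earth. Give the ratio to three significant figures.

For the equirectangular projection with φ₀ = 0 (plate carrée), h = 1 along meridians and k = sec φ along parallels.
Areal scale at 56.4°: h·k = 1.000 × 1.807 = 1.807.
Areal scale at 31°: h·k = 1.000 × 1.167 = 1.167.
Ratio = 1.807/1.167 ≈ 1.55.

1.55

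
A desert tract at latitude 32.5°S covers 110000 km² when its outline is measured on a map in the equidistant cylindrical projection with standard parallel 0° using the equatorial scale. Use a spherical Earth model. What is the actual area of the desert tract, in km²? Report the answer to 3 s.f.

92800 km²

In the plate carrée (x = Rλ, y = Rφ), meridians are true-scale (h = 1) and parallels are stretched by k = sec φ.
Areal scale = h·k = 1 × sec φ; at 32.5°, h = 1.000, k = 1.186, so h·k = 1.186.
True area = apparent / (areal scale) = 110000 / 1.186 ≈ 92800 km².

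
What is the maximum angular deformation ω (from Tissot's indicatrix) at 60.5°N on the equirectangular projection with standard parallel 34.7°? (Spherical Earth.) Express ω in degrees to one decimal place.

29.1°

The equidistant cylindrical projection with φ₀ = 34.7° has h = 1 (meridians true) and k = cos φ₀ / cos φ along parallels.
At 60.5°: h = 1.000, k = 1.670; principal scales a = 1.670, b = 1.000.
sin(ω/2) = (a − b)/(a + b) = 0.6696/2.670 = 0.2508, so ω = 2 arcsin(0.2508) ≈ 29.1°.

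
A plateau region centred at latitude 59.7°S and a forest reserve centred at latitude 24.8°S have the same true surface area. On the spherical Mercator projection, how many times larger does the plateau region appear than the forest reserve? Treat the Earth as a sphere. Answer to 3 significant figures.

Mercator is conformal with k = sec φ, so areal scale = k² = sec²φ.
At 59.7°: sec²(59.7°) = 1/0.5045² = 3.929.
At 24.8°: sec²(24.8°) = 1/0.9078² = 1.214.
Ratio = 3.929/1.214 = cos²(24.8°)/cos²(59.7°) ≈ 3.24.

3.24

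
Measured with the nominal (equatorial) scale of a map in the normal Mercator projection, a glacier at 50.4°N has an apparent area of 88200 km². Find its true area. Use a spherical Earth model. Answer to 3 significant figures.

35800 km²

For Mercator, h = k = sec φ (a conformal cylindrical projection has a single point scale, 1/cos φ).
Areal scale = k² = sec²φ = 1/cos²(50.4°) = 1/0.6374² = 2.461.
True area = apparent / (areal scale) = 88200 / 2.461 ≈ 35800 km².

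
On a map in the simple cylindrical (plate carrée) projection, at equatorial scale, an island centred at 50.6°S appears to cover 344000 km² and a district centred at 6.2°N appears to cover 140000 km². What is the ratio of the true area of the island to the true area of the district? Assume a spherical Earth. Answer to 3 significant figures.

On the plate carrée, areal scale = h·k = 1 × sec φ, so true area = apparent × cos φ.
True area of island: 344000 × cos(50.6°) = 344000 × 0.6347 = 218300 km².
True area of district: 140000 × cos(6.2°) = 140000 × 0.9942 = 139200 km².
Ratio = 218300 / 139200 ≈ 1.57.

1.57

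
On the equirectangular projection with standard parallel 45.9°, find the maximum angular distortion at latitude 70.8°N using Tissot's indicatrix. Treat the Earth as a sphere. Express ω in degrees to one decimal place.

In the equirectangular projection with standard parallel φ₀ = 45.9° (x = Rλ cos φ₀, y = Rφ), meridians are true-scale (h = 1) and the parallel scale is k = cos φ₀ / cos φ.
At 70.8°: h = 1.000, k = 2.116; principal scales a = 2.116, b = 1.000.
sin(ω/2) = (a − b)/(a + b) = 1.116/3.116 = 0.3582, so ω = 2 arcsin(0.3582) ≈ 42.0°.

42.0°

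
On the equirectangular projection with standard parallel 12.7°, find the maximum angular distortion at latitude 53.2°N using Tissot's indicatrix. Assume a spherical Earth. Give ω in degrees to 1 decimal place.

In the equirectangular projection with standard parallel φ₀ = 12.7° (x = Rλ cos φ₀, y = Rφ), meridians are true-scale (h = 1) and the parallel scale is k = cos φ₀ / cos φ.
At 53.2°: h = 1.000, k = 1.629; principal scales a = 1.629, b = 1.000.
sin(ω/2) = (a − b)/(a + b) = 0.6285/2.629 = 0.2391, so ω = 2 arcsin(0.2391) ≈ 27.7°.

27.7°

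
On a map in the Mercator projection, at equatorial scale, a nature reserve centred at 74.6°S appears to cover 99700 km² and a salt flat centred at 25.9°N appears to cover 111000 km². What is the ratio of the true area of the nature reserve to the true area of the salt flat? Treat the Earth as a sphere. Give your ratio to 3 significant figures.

0.0783

Since Mercator area scale is 1/cos²φ, the true area equals the apparent area multiplied by cos²φ.
True area of nature reserve: 99700 × cos²(74.6°) = 99700 × 0.07052 = 7031 km².
True area of salt flat: 111000 × cos²(25.9°) = 111000 × 0.8092 = 89820 km².
Ratio = 7031 / 89820 ≈ 0.0783.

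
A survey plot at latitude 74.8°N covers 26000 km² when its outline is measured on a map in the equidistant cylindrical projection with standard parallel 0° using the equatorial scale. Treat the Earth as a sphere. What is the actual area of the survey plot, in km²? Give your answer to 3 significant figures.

For the equirectangular projection with φ₀ = 0 (plate carrée), h = 1 along meridians and k = sec φ along parallels.
Areal scale = h·k = 1 × sec φ; at 74.8°, h = 1.000, k = 3.814, so h·k = 3.814.
True area = apparent / (areal scale) = 26000 / 3.814 ≈ 6820 km².

6820 km²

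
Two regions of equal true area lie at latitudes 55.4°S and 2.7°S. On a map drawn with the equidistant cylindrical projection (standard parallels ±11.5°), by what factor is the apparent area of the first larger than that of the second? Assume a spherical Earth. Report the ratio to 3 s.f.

With standard parallel φ₀ = 11.5°, the equirectangular projection gives x = Rλ cos φ₀, y = Rφ, so h = 1 and k = cos 11.5° / cos φ.
Areal scale at 55.4°: h·k = 1.000 × 1.726 = 1.726.
Areal scale at 2.7°: h·k = 1.000 × 0.9810 = 0.9810.
Ratio = 1.726/0.9810 ≈ 1.76.

1.76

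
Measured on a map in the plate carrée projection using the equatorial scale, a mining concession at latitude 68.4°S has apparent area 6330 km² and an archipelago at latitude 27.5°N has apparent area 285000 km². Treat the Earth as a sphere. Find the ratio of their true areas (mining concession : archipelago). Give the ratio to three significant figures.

On the plate carrée, areal scale = h·k = 1 × sec φ, so true area = apparent × cos φ.
True area of mining concession: 6330 × cos(68.4°) = 6330 × 0.3681 = 2330 km².
True area of archipelago: 285000 × cos(27.5°) = 285000 × 0.8870 = 252800 km².
Ratio = 2330 / 252800 ≈ 0.00922.

0.00922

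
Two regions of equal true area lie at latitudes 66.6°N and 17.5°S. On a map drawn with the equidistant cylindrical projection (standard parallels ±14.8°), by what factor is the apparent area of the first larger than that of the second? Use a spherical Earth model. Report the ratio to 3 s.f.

2.40

The equidistant cylindrical projection with φ₀ = 14.8° has h = 1 (meridians true) and k = cos φ₀ / cos φ along parallels.
Areal scale at 66.6°: h·k = 1.000 × 2.434 = 2.434.
Areal scale at 17.5°: h·k = 1.000 × 1.014 = 1.014.
Ratio = 2.434/1.014 ≈ 2.40.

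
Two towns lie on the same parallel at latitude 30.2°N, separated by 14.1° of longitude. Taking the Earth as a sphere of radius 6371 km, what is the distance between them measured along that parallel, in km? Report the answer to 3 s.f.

1360 km

Arc length along a parallel = R cos φ · Δλ (with Δλ in radians).
= 6371 × cos 30.2° × (14.1° × π/180) = 6371 × 0.8643 × 0.2461 ≈ 1360 km.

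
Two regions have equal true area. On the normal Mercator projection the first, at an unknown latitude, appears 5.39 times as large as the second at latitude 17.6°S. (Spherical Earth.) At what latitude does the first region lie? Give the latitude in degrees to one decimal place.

65.8°

Mercator areal scale is sec²φ, so apparent-area ratio = sec²φ₁ / sec²φ₂ = cos²φ₂ / cos²φ₁.
cos²φ₂ / cos²φ₁ = 5.39  ⇒  cos φ₁ = cos 17.6° / √5.39 = 0.9532/2.322 = 0.4106.
φ₁ = arccos(0.4106) ≈ 65.8°.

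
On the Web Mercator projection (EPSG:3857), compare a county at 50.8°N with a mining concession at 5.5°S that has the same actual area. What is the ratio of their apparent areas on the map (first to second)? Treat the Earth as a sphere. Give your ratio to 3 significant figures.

Mercator areal scale is sec²φ.
At 50.8°: sec²(50.8°) = 1/0.6320² = 2.503.
At 5.5°: sec²(5.5°) = 1/0.9954² = 1.009.
Ratio = 2.503/1.009 = cos²(5.5°)/cos²(50.8°) ≈ 2.48.

2.48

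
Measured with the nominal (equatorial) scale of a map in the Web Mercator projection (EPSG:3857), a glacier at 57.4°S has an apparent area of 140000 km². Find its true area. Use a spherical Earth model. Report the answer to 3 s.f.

40600 km²

The Mercator projection is conformal; its linear scale factor is the same in every direction and equals sec φ = 1/cos φ.
Areal scale = k² = sec²φ = 1/cos²(57.4°) = 1/0.5388² = 3.445.
True area = apparent / (areal scale) = 140000 / 3.445 ≈ 40600 km².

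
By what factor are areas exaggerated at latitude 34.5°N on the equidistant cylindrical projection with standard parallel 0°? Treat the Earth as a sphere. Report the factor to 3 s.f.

1.21

Plate carrée maps x = Rλ, y = Rφ. The meridian scale is h = 1 and the parallel scale is k = 1/cos φ = sec φ.
Areal scale = h·k = 1 × sec φ; at 34.5°, h = 1.000, k = 1.213, so h·k = 1.213.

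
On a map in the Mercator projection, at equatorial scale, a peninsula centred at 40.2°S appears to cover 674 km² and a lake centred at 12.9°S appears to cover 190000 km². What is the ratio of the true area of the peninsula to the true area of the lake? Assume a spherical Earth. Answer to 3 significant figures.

Since Mercator area scale is 1/cos²φ, the true area equals the apparent area multiplied by cos²φ.
True area of peninsula: 674 × cos²(40.2°) = 674 × 0.5834 = 393.2 km².
True area of lake: 190000 × cos²(12.9°) = 190000 × 0.9502 = 180500 km².
Ratio = 393.2 / 180500 ≈ 0.00218.

0.00218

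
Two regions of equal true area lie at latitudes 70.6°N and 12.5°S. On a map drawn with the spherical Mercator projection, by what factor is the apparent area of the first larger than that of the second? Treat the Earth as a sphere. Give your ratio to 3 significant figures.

8.64

On Mercator, area is exaggerated by sec²φ = 1/cos²φ.
At 70.6°: sec²(70.6°) = 1/0.3322² = 9.064.
At 12.5°: sec²(12.5°) = 1/0.9763² = 1.049.
Ratio = 9.064/1.049 = cos²(12.5°)/cos²(70.6°) ≈ 8.64.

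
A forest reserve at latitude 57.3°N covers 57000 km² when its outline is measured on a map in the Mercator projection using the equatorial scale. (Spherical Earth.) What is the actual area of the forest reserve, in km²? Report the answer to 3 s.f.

16600 km²

Mercator is conformal, so the point scale is isotropic: h = k = sec φ = 1/cos φ.
Areal scale = k² = sec²φ = 1/cos²(57.3°) = 1/0.5402² = 3.426.
True area = apparent / (areal scale) = 57000 / 3.426 ≈ 16600 km².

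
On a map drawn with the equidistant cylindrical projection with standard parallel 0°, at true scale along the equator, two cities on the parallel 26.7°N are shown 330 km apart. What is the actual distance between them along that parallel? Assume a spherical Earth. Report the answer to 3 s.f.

For the equirectangular projection with φ₀ = 0 (plate carrée), h = 1 along meridians and k = sec φ along parallels.
Along the parallel at 26.7°, map distances are exaggerated by k = sec 26.7° = 1.119.
True distance = 330 / 1.119 = 330 × cos 26.7° ≈ 295 km.

295 km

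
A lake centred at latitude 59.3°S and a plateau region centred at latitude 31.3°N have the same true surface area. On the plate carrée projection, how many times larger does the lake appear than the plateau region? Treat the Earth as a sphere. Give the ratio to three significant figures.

1.67

For the equirectangular projection with φ₀ = 0 (plate carrée), h = 1 along meridians and k = sec φ along parallels.
Areal scale at 59.3°: h·k = 1.000 × 1.959 = 1.959.
Areal scale at 31.3°: h·k = 1.000 × 1.170 = 1.170.
Ratio = 1.959/1.170 ≈ 1.67.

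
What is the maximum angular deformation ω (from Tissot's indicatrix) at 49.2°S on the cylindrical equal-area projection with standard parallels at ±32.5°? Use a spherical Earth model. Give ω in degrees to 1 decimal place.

Cylindrical equal-area (φ₀ = 32.5°): h = cos φ / cos 32.5° along meridians, k = cos 32.5° / cos φ along parallels; h·k = 1.
At 49.2°: h = 0.7748, k = 1.291; principal scales a = 1.291, b = 0.7748.
sin(ω/2) = (a − b)/(a + b) = 0.5160/2.065 = 0.2498, so ω = 2 arcsin(0.2498) ≈ 28.9°.

28.9°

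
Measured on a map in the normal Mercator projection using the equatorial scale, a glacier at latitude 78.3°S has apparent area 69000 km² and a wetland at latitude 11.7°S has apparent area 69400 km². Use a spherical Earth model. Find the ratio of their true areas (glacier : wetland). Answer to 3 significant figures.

On Mercator the areal scale is sec²φ, so true area = apparent × cos²φ.
True area of glacier: 69000 × cos²(78.3°) = 69000 × 0.04112 = 2837 km².
True area of wetland: 69400 × cos²(11.7°) = 69400 × 0.9589 = 66550 km².
Ratio = 2837 / 66550 ≈ 0.0426.

0.0426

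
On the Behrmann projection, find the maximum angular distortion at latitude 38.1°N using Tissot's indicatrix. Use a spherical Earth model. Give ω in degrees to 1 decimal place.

Behrmann is a cylindrical equal-area projection with standard parallels at ±30°. For cylindrical equal-area with standard parallel φ₀, h = cos φ / cos φ₀ and k = cos φ₀ / cos φ, so h·k = 1.
At 38.1°: h = 0.9087, k = 1.101; principal scales a = 1.101, b = 0.9087.
sin(ω/2) = (a − b)/(a + b) = 0.1918/2.009 = 0.09548, so ω = 2 arcsin(0.09548) ≈ 11.0°.

11.0°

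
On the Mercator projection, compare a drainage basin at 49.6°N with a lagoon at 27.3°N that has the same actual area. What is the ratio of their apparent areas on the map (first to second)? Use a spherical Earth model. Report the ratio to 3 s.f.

1.88

On Mercator, area is exaggerated by sec²φ = 1/cos²φ.
At 49.6°: sec²(49.6°) = 1/0.6481² = 2.381.
At 27.3°: sec²(27.3°) = 1/0.8886² = 1.266.
Ratio = 2.381/1.266 = cos²(27.3°)/cos²(49.6°) ≈ 1.88.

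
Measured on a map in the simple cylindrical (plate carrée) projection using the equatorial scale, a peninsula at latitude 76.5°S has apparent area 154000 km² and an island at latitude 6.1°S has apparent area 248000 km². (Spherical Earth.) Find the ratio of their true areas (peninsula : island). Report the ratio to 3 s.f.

On the plate carrée, areal scale = h·k = 1 × sec φ, so true area = apparent × cos φ.
True area of peninsula: 154000 × cos(76.5°) = 154000 × 0.2334 = 35950 km².
True area of island: 248000 × cos(6.1°) = 248000 × 0.9943 = 246600 km².
Ratio = 35950 / 246600 ≈ 0.146.

0.146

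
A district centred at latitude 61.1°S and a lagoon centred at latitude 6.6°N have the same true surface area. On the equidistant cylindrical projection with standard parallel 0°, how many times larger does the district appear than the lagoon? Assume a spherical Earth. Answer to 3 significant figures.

2.06

For the equirectangular projection with φ₀ = 0 (plate carrée), h = 1 along meridians and k = sec φ along parallels.
Areal scale at 61.1°: h·k = 1.000 × 2.069 = 2.069.
Areal scale at 6.6°: h·k = 1.000 × 1.007 = 1.007.
Ratio = 2.069/1.007 ≈ 2.06.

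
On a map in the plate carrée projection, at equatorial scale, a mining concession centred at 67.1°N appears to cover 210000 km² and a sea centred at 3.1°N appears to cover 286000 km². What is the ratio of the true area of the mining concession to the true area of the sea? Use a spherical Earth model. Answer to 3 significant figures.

0.286

Plate carrée has h = 1 and k = sec φ, giving areal scale sec φ; true area = (apparent area) · cos φ.
True area of mining concession: 210000 × cos(67.1°) = 210000 × 0.3891 = 81720 km².
True area of sea: 286000 × cos(3.1°) = 286000 × 0.9985 = 285600 km².
Ratio = 81720 / 285600 ≈ 0.286.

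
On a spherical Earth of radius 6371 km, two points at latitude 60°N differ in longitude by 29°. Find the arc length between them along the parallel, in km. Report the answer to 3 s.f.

Arc length along a parallel = R cos φ · Δλ (with Δλ in radians).
= 6371 × cos 60° × (29° × π/180) = 6371 × 0.5000 × 0.5061 ≈ 1610 km.

1610 km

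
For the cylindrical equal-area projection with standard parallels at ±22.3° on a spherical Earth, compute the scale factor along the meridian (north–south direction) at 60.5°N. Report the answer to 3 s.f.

0.532

For cylindrical equal-area with standard parallel φ₀, h = cos φ / cos φ₀ and k = cos φ₀ / cos φ, so h·k = 1.
h = cos 60.5° / cos 22.3° = 0.4924/0.9252 = 0.5322.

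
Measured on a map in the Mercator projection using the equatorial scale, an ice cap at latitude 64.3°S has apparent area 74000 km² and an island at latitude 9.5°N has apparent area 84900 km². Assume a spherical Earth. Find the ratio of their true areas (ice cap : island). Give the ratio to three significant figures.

0.169

Since Mercator area scale is 1/cos²φ, the true area equals the apparent area multiplied by cos²φ.
True area of ice cap: 74000 × cos²(64.3°) = 74000 × 0.1881 = 13920 km².
True area of island: 84900 × cos²(9.5°) = 84900 × 0.9728 = 82590 km².
Ratio = 13920 / 82590 ≈ 0.169.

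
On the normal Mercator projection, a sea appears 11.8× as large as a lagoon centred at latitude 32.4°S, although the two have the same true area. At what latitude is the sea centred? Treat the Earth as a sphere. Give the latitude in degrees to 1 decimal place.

For equal true areas on Mercator, apparent areas scale as sec²φ, so the ratio is cos²φ₂ / cos²φ₁.
cos²φ₂ / cos²φ₁ = 11.8  ⇒  cos φ₁ = cos 32.4° / √11.8 = 0.8443/3.435 = 0.2458.
φ₁ = arccos(0.2458) ≈ 75.8°.

75.8°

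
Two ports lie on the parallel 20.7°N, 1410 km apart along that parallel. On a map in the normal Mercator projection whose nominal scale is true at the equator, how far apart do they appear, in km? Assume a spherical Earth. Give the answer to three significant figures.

For Mercator, h = k = sec φ (a conformal cylindrical projection has a single point scale, 1/cos φ).
Along the parallel, k = sec 20.7° = 1/0.9354 = 1.069.
Map distance = 1410 × 1.069 ≈ 1510 km.

1510 km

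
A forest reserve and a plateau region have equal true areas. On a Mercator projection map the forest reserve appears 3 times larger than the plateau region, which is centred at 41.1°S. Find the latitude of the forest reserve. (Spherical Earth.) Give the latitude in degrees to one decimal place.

For equal true areas on Mercator, apparent areas scale as sec²φ, so the ratio is cos²φ₂ / cos²φ₁.
cos²φ₂ / cos²φ₁ = 3  ⇒  cos φ₁ = cos 41.1° / √3 = 0.7536/1.732 = 0.4351.
φ₁ = arccos(0.4351) ≈ 64.2°.

64.2°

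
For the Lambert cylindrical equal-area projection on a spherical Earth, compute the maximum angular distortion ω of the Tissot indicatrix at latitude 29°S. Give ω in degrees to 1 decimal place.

15.3°

The Lambert cylindrical equal-area projection is the cylindrical equal-area projection with its standard parallel at the equator (φ₀ = 0). A cylindrical equal-area projection with standard parallel φ₀ has meridian scale h = cos φ / cos φ₀ and parallel scale k = cos φ₀ / cos φ (so areas are preserved, h·k = 1).
At 29°: h = 0.8746, k = 1.143; principal scales a = 1.143, b = 0.8746.
sin(ω/2) = (a − b)/(a + b) = 0.2687/2.018 = 0.1332, so ω = 2 arcsin(0.1332) ≈ 15.3°.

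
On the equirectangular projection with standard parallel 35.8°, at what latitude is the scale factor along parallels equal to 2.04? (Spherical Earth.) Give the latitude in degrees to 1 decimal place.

66.6°

In the equirectangular projection with standard parallel φ₀ = 35.8° (x = Rλ cos φ₀, y = Rφ), meridians are true-scale (h = 1) and the parallel scale is k = cos φ₀ / cos φ.
k = cos φ₀ / cos φ = 2.04  ⇒  cos φ = cos 35.8° / 2.04 = 0.3976.
φ = arccos(0.3976) ≈ 66.6°.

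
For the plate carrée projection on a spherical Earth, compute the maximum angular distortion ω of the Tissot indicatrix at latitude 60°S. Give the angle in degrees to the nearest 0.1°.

38.9°

For the equirectangular projection with φ₀ = 0 (plate carrée), h = 1 along meridians and k = sec φ along parallels.
At 60°: h = 1.000, k = 2.000; principal scales a = 2.000, b = 1.000.
sin(ω/2) = (a − b)/(a + b) = 1.0000/3.000 = 0.3333, so ω = 2 arcsin(0.3333) ≈ 38.9°.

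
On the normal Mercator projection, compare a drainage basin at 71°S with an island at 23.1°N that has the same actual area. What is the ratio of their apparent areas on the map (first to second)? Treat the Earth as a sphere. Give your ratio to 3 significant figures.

7.98

Mercator areal scale is sec²φ.
At 71°: sec²(71°) = 1/0.3256² = 9.434.
At 23.1°: sec²(23.1°) = 1/0.9198² = 1.182.
Ratio = 9.434/1.182 = cos²(23.1°)/cos²(71°) ≈ 7.98.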